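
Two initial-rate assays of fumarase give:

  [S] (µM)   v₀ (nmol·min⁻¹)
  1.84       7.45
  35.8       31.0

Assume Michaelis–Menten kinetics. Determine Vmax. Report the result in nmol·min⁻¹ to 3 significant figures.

37.4 nmol·min⁻¹

In reciprocal form, 1/v = (Km/Vmax)·(1/[S]) + 1/Vmax. The two points give (1/[S], 1/v) = (0.5435, 0.1342) and (0.02793, 0.03226).
Slope = (0.1342 − 0.03226)/(0.5435 − 0.02793) = 0.1978; intercept = 0.1342 − 0.1978×0.5435 = 0.02673.
Vmax = 1/intercept = 37.4 nmol·min⁻¹; Km = slope × Vmax = 0.1978 × 37.4 = 7.40 µM.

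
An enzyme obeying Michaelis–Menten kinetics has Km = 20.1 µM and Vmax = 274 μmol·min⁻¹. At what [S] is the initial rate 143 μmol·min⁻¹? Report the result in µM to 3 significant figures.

21.9 µM

The required fractional saturation is v/Vmax = 143/274 = 0.5219.
Then [S]/(Km+[S]) = 0.5219 ⇒ [S] = 20.1 × 0.5219/(1 − 0.5219) = 21.9 µM.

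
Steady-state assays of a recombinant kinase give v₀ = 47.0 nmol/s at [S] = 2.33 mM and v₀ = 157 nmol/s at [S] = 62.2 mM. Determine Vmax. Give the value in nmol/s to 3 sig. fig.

173 nmol/s

In reciprocal form, 1/v = (Km/Vmax)·(1/[S]) + 1/Vmax. The two points give (1/[S], 1/v) = (0.4292, 0.02128) and (0.01608, 0.006369).
Slope = (0.02128 − 0.006369)/(0.4292 − 0.01608) = 0.03609; intercept = 0.02128 − 0.03609×0.4292 = 0.005789.
Vmax = 1/intercept = 173 nmol/s; Km = slope × Vmax = 0.03609 × 173 = 6.23 mM.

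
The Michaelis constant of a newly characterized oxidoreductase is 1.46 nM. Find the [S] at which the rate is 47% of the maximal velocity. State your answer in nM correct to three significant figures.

1.29 nM

v/Vmax = [S]/(Km+[S]) = 0.47, so [S] = Km·0.47/(1 − 0.47) = 1.46 × 0.8868.
[S] = 1.29 nM.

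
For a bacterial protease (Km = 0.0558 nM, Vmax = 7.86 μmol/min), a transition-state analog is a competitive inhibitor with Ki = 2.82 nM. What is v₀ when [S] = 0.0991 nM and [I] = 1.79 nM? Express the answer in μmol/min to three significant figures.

4.09 μmol/min

α = 1 + [I]/Ki = 1 + 1.79/2.82 = 1.635.
For a competitive inhibitor, Vmax is unchanged and the apparent Km becomes α·Km: Km,app = 0.0912 nM, Vmax,app = 7.86 μmol/min.
v = Vmax,app·[S]/(Km,app + [S]) = 7.86 × 0.0991/(0.0912 + 0.0991) = 4.09 μmol/min.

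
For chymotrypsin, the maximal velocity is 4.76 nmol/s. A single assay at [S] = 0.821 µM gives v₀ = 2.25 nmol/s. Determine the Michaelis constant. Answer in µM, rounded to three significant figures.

0.916 µM

v/Vmax = 2.25/4.76 = 0.4727 = [S]/(Km+[S]).
So Km + [S] = [S]/0.4727 = 1.737 µM, giving Km = 1.737 − 0.821 = 0.916 µM.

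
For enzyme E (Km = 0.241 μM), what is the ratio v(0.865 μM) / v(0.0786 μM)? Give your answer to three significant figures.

Since Vmax cancels, v₂/v₁ = [S]₂(Km+[S]₁) / [S]₁(Km+[S]₂).
= 0.865×(0.241+0.0786) / (0.0786×(0.241+0.865)) = 0.2765/0.08693 = 3.18.

3.18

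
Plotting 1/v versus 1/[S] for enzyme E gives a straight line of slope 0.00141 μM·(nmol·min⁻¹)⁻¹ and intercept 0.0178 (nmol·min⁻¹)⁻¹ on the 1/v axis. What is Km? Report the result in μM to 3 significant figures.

y-intercept = 1/Vmax ⇒ Vmax = 56.2 nmol·min⁻¹; slope = Km/Vmax ⇒ Km = slope × Vmax.
Km = 0.00141 × 56.2 = 0.0792 μM.

0.0792 μM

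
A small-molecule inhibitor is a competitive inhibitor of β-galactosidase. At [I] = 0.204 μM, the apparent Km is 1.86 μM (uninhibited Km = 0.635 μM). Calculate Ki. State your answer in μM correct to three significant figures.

Competitive: Km,app = α·Km with α = 1 + [I]/Ki.
α = Km,app/Km = 1.86/0.635 = 2.929.
Ki = [I]/(α − 1) = 0.204/1.929 = 0.106 μM.

0.106 μM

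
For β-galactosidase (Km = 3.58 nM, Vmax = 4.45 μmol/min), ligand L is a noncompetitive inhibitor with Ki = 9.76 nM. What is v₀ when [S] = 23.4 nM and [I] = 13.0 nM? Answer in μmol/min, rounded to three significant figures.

1.66 μmol/min

α = 1 + [I]/Ki = 1 + 13.0/9.76 = 2.332.
For a noncompetitive inhibitor, Vmax is reduced to Vmax/α while Km is unchanged: Km,app = 3.58 nM, Vmax,app = 1.91 μmol/min.
v = Vmax,app·[S]/(Km,app + [S]) = 1.91 × 23.4/(3.58 + 23.4) = 1.66 μmol/min.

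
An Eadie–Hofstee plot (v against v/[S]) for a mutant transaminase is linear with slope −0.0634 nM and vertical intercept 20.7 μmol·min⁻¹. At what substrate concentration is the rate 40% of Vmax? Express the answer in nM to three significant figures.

0.0423 nM

The Eadie–Hofstee slope gives Km = 0.0634 nM (slope = −Km).
v/Vmax = [S]/(Km+[S]) = 0.4 ⇒ [S] = Km·0.4/(1−0.4) = 0.0634 × 0.6667 = 0.0423 nM.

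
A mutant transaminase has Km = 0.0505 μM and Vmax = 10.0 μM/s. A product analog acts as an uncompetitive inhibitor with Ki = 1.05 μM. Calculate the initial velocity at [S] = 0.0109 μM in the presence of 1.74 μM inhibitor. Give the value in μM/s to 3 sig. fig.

With α = 1 + [I]/Ki = 1 + 1.74/1.05 = 2.657, the uncompetitive rate law is v = (Vmax/α)·[S] / (Km/α + [S]).
v = (10.0/2.657)×0.0109 / (0.0505/2.657 + 0.0109) = 0.04102/0.02991 = 1.37 μM/s.

1.37 μM/s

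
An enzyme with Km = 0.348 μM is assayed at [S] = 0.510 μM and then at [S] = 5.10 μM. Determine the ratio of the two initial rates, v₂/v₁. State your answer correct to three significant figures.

Since Vmax cancels, v₂/v₁ = [S]₂(Km+[S]₁) / [S]₁(Km+[S]₂).
= 5.10×(0.348+0.510) / (0.510×(0.348+5.10)) = 4.376/2.778 = 1.57.

1.57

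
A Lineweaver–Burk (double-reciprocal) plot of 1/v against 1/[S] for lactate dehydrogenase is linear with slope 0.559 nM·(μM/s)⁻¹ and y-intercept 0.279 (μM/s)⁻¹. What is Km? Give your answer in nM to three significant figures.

2.00 nM

y-intercept = 1/Vmax ⇒ Vmax = 3.58 μM/s; slope = Km/Vmax ⇒ Km = slope × Vmax.
Km = 0.559 × 3.58 = 2.00 nM.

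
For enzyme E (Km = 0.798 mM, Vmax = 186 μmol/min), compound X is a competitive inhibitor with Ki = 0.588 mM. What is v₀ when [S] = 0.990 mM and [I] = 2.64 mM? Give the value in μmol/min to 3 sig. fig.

34.3 μmol/min

α = 1 + [I]/Ki = 1 + 2.64/0.588 = 5.490.
For a competitive inhibitor, Vmax is unchanged and the apparent Km becomes α·Km: Km,app = 4.38 mM, Vmax,app = 186 μmol/min.
v = Vmax,app·[S]/(Km,app + [S]) = 186 × 0.990/(4.38 + 0.990) = 34.3 μmol/min.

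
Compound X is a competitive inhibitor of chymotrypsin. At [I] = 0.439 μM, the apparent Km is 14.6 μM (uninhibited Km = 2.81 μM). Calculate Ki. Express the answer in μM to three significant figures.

Competitive: Km,app = α·Km with α = 1 + [I]/Ki.
α = Km,app/Km = 14.6/2.81 = 5.196.
Since α = 1 + [I]/Ki, [I]/Ki = 5.196 − 1 = 4.196 and Ki = 0.439/4.196 = 0.105 μM.

0.105 μM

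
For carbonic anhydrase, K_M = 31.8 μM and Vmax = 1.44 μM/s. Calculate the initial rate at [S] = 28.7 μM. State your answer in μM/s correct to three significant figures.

0.683 μM/s

v = Vmax·[S]/(Km + [S]) = 1.44 × 28.7 / (31.8 + 28.7)
  = 41.33 / 60.50 = 0.683 μM/s.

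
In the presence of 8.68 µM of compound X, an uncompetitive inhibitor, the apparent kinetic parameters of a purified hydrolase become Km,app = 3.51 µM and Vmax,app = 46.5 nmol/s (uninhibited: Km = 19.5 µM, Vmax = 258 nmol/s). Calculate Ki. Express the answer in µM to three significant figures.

Uncompetitive: Vmax,app = Vmax/α (and Km,app = Km/α) with α = 1 + [I]/Ki.
α = Vmax/Vmax,app = 258/46.5 = 5.548.
Since α = 1 + [I]/Ki, [I]/Ki = 5.548 − 1 = 4.548 and Ki = 8.68/4.548 = 1.91 µM.

1.91 µM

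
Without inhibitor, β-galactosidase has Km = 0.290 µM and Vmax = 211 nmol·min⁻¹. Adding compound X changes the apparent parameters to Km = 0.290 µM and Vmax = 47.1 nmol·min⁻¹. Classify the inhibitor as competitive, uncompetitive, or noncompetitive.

noncompetitive

Vmax decreases (211 → 47.1 nmol·min⁻¹) while Km is unchanged — pure noncompetitive inhibition.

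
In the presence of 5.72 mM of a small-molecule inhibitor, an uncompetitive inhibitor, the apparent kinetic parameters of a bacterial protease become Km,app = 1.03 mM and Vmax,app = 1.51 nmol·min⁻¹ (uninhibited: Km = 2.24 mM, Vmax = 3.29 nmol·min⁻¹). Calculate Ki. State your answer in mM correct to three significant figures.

4.85 mM

Uncompetitive: Vmax,app = Vmax/α (and Km,app = Km/α) with α = 1 + [I]/Ki.
α = Vmax/Vmax,app = 3.29/1.51 = 2.179.
Ki = [I]/(α − 1) = 5.72/1.179 = 4.85 mM.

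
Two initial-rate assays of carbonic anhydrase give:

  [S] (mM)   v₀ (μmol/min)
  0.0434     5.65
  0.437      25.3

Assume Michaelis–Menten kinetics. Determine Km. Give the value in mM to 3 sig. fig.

0.272 mM

In reciprocal form, 1/v = (Km/Vmax)·(1/[S]) + 1/Vmax. The two points give (1/[S], 1/v) = (23.04, 0.1770) and (2.288, 0.03953).
Slope = (0.1770 − 0.03953)/(23.04 − 2.288) = 0.006624; intercept = 0.1770 − 0.006624×23.04 = 0.02437.
Vmax = 1/intercept = 41.0 μmol/min; Km = slope × Vmax = 0.006624 × 41.0 = 0.272 mM.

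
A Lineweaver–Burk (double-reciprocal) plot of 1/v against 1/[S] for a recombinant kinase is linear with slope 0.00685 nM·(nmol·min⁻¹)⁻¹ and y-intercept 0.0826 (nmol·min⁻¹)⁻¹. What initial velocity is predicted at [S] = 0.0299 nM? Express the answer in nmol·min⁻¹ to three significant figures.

The y-intercept is 1/Vmax, so Vmax = 1/0.0826 = 12.1 nmol·min⁻¹.
The slope is Km/Vmax, so Km = 0.00685 × 12.1 = 0.0829 nM.
Then v = 12.1 × 0.0299/(0.0829 + 0.0299) = 3.21 nmol·min⁻¹.

3.21 nmol·min⁻¹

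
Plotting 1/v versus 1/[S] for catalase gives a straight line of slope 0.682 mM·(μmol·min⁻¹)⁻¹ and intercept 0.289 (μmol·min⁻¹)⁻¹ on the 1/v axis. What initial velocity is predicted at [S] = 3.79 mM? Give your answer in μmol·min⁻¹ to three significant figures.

2.13 μmol·min⁻¹

The y-intercept is 1/Vmax, so Vmax = 1/0.289 = 3.46 μmol·min⁻¹.
The slope is Km/Vmax, so Km = 0.682 × 3.46 = 2.36 mM.
Then v = 3.46 × 3.79/(2.36 + 3.79) = 2.13 μmol·min⁻¹.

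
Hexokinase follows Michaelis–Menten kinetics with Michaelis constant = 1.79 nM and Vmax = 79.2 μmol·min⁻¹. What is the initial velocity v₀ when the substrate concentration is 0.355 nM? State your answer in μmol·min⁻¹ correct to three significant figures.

13.1 μmol·min⁻¹

v = Vmax·[S]/(Km + [S]) = 79.2 × 0.355 / (1.79 + 0.355)
  = 28.12 / 2.145 = 13.1 μmol·min⁻¹.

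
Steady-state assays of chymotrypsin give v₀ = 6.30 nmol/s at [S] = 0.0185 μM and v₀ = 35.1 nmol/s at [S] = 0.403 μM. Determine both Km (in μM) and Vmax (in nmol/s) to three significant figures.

Km = 0.114 μM; Vmax = 45.0 nmol/s

From v = Vmax[S]/(Km+[S]), each point gives Vmax = v(Km+[S])/[S].
Equating: 6.30(Km+0.0185)/0.0185 = 35.1(Km+0.403)/0.403.
340.5·Km + 6.30 = 87.10·Km + 35.1, so (340.5 − 87.10)·Km = 35.1 − 6.30.
Km = 28.80/253.4 = 0.114 μM; then Vmax = 6.30(0.114+0.0185)/0.0185 = 45.0 nmol/s.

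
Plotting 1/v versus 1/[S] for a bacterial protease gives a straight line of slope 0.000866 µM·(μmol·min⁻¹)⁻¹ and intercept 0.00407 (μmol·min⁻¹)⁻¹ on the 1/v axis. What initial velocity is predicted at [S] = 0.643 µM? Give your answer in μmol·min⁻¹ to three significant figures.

185 μmol·min⁻¹

The y-intercept is 1/Vmax, so Vmax = 1/0.00407 = 246 μmol·min⁻¹.
The slope is Km/Vmax, so Km = 0.000866 × 246 = 0.213 µM.
Then v = 246 × 0.643/(0.213 + 0.643) = 185 μmol·min⁻¹.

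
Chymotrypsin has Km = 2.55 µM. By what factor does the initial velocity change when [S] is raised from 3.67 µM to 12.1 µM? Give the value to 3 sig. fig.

1.40

The fractional saturations are [S]/(Km+[S]) = 3.67/6.220 = 0.5900 and 12.1/14.65 = 0.8259.
v₂/v₁ is just their ratio: 0.8259/0.5900 = 1.40.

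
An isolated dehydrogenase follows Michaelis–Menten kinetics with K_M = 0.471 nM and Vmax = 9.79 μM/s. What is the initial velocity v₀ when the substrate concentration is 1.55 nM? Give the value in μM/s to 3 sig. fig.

7.51 μM/s

[S]/(Km+[S]) = 1.55/2.021 = 0.7669, the fractional saturation.
v = 0.7669 × Vmax = 0.7669 × 9.79 = 7.51 μM/s.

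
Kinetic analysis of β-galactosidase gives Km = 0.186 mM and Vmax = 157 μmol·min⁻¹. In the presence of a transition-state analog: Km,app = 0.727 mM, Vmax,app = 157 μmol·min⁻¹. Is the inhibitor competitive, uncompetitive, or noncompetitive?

competitive

Km increases (0.186 → 0.727 mM) while Vmax is unchanged — the hallmark of competitive inhibition.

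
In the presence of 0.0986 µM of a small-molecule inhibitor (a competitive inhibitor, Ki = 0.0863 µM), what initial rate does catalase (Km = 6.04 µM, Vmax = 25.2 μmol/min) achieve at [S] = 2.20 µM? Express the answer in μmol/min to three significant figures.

α = 1 + [I]/Ki = 1 + 0.0986/0.0863 = 2.143.
For a competitive inhibitor, Vmax is unchanged and the apparent Km becomes α·Km: Km,app = 12.9 µM, Vmax,app = 25.2 μmol/min.
v = Vmax,app·[S]/(Km,app + [S]) = 25.2 × 2.20/(12.9 + 2.20) = 3.66 μmol/min.

3.66 μmol/min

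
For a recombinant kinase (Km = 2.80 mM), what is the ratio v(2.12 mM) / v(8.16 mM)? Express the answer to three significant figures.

0.579

Since Vmax cancels, v₂/v₁ = [S]₂(Km+[S]₁) / [S]₁(Km+[S]₂).
= 2.12×(2.80+8.16) / (8.16×(2.80+2.12)) = 23.24/40.15 = 0.579.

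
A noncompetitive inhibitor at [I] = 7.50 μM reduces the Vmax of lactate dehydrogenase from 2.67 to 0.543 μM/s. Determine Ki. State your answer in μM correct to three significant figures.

Noncompetitive: Vmax,app = Vmax/α with α = 1 + [I]/Ki.
α = Vmax/Vmax,app = 2.67/0.543 = 4.917.
Ki = [I]/(α − 1) = 7.50/3.917 = 1.91 μM.

1.91 μM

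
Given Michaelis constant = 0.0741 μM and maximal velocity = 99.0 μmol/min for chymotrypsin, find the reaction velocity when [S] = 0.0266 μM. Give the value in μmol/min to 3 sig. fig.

26.2 μmol/min

[S]/(Km+[S]) = 0.0266/0.1007 = 0.2642, the fractional saturation.
v = 0.2642 × Vmax = 0.2642 × 99.0 = 26.2 μmol/min.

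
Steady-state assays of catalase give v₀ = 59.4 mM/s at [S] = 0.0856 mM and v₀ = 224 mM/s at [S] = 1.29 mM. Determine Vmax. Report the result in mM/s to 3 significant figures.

In reciprocal form, 1/v = (Km/Vmax)·(1/[S]) + 1/Vmax. The two points give (1/[S], 1/v) = (11.68, 0.01684) and (0.7752, 0.004464).
Slope = (0.01684 − 0.004464)/(11.68 − 0.7752) = 0.001134; intercept = 0.01684 − 0.001134×11.68 = 0.003585.
Vmax = 1/intercept = 279 mM/s; Km = slope × Vmax = 0.001134 × 279 = 0.316 mM.

279 mM/s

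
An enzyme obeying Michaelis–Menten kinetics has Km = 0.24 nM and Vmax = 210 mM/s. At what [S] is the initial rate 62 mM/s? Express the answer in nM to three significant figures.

Rearranging v = Vmax[S]/(Km+[S]) gives [S] = Km·v/(Vmax − v).
[S] = 0.24 × 62 / (210 − 62) = 14.88/148.0 = 0.101 nM.

0.101 nM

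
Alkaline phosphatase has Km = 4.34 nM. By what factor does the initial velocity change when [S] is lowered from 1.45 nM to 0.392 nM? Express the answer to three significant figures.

The fractional saturations are [S]/(Km+[S]) = 1.45/5.790 = 0.2504 and 0.392/4.732 = 0.08284.
v₂/v₁ is just their ratio: 0.08284/0.2504 = 0.331.

0.331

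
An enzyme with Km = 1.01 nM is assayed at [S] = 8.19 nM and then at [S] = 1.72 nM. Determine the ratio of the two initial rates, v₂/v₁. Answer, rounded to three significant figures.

The fractional saturations are [S]/(Km+[S]) = 8.19/9.200 = 0.8902 and 1.72/2.730 = 0.6300.
v₂/v₁ is just their ratio: 0.6300/0.8902 = 0.708.

0.708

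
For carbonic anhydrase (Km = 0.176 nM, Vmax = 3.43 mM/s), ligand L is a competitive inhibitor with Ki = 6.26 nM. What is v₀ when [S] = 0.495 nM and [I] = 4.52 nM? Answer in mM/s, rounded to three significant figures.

α = 1 + [I]/Ki = 1 + 4.52/6.26 = 1.722.
For a competitive inhibitor, Vmax is unchanged and the apparent Km becomes α·Km: Km,app = 0.303 nM, Vmax,app = 3.43 mM/s.
v = Vmax,app·[S]/(Km,app + [S]) = 3.43 × 0.495/(0.303 + 0.495) = 2.13 mM/s.

2.13 mM/s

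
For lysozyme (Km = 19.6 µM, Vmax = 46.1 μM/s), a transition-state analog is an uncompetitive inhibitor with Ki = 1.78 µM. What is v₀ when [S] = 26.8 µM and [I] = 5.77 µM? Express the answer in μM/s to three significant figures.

α = 1 + [I]/Ki = 1 + 5.77/1.78 = 4.242.
For an uncompetitive inhibitor, both parameters are divided by α, giving Vmax/α and Km/α: Km,app = 4.62 µM, Vmax,app = 10.9 μM/s.
v = Vmax,app·[S]/(Km,app + [S]) = 10.9 × 26.8/(4.62 + 26.8) = 9.27 μM/s.

9.27 μM/s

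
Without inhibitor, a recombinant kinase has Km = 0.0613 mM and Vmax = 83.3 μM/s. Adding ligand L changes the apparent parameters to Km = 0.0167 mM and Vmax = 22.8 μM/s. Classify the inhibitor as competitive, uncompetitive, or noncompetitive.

uncompetitive

Both Km and Vmax decrease by the same factor (~3.66-fold) — characteristic of uncompetitive inhibition.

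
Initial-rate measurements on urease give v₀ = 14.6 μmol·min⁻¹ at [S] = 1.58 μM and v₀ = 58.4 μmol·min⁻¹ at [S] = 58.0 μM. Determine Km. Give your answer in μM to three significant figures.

In reciprocal form, 1/v = (Km/Vmax)·(1/[S]) + 1/Vmax. The two points give (1/[S], 1/v) = (0.6329, 0.06849) and (0.01724, 0.01712).
Slope = (0.06849 − 0.01712)/(0.6329 − 0.01724) = 0.08344; intercept = 0.06849 − 0.08344×0.6329 = 0.01568.
Vmax = 1/intercept = 63.8 μmol·min⁻¹; Km = slope × Vmax = 0.08344 × 63.8 = 5.32 μM.

5.32 μM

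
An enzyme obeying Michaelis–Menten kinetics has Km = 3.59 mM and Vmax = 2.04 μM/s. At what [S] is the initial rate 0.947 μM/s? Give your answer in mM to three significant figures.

The required fractional saturation is v/Vmax = 0.947/2.04 = 0.4642.
Then [S]/(Km+[S]) = 0.4642 ⇒ [S] = 3.59 × 0.4642/(1 − 0.4642) = 3.11 mM.

3.11 mM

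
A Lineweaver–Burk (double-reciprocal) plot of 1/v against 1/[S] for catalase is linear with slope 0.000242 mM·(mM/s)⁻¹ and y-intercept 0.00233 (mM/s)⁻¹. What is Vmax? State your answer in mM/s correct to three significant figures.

The y-intercept of a Lineweaver–Burk plot equals 1/Vmax, so Vmax = 1/0.00233 = 429 mM/s.

429 mM/s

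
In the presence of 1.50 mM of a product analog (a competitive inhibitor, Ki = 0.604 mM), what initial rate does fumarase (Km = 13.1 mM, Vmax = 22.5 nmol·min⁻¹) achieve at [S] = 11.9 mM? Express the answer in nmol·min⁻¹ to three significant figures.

4.65 nmol·min⁻¹

α = 1 + [I]/Ki = 1 + 1.50/0.604 = 3.483.
For a competitive inhibitor, Vmax is unchanged and the apparent Km becomes α·Km: Km,app = 45.6 mM, Vmax,app = 22.5 nmol·min⁻¹.
v = Vmax,app·[S]/(Km,app + [S]) = 22.5 × 11.9/(45.6 + 11.9) = 4.65 nmol·min⁻¹.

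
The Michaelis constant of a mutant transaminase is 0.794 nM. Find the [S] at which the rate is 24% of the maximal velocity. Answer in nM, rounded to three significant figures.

0.251 nM

v/Vmax = [S]/(Km+[S]) = 0.24, so [S] = Km·0.24/(1 − 0.24) = 0.794 × 0.3158.
[S] = 0.251 nM.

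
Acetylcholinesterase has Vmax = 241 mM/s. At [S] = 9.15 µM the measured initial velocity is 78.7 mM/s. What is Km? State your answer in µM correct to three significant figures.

18.9 µM

From v = Vmax[S]/(Km+[S]), Km = [S](Vmax − v)/v.
Km = 9.15 × (241 − 78.7) / 78.7 = 1485/78.7 = 18.9 µM.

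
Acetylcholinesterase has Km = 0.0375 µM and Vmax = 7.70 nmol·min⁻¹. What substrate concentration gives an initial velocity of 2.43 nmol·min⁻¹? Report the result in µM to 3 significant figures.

Rearranging v = Vmax[S]/(Km+[S]) gives [S] = Km·v/(Vmax − v).
[S] = 0.0375 × 2.43 / (7.70 − 2.43) = 0.09112/5.270 = 0.0173 µM.

0.0173 µM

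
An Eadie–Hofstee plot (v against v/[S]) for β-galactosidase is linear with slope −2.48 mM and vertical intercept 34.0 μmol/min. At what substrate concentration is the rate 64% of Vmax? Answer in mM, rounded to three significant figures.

4.41 mM

The Eadie–Hofstee slope gives Km = 2.48 mM (slope = −Km).
v/Vmax = [S]/(Km+[S]) = 0.64 ⇒ [S] = Km·0.64/(1−0.64) = 2.48 × 1.778 = 4.41 mM.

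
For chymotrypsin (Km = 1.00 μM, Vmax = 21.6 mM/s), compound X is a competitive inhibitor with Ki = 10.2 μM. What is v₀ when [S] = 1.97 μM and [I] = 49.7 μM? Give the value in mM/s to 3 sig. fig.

With α = 1 + [I]/Ki = 1 + 49.7/10.2 = 5.873, the competitive rate law is v = Vmax[S] / (αKm + [S]).
v = 21.6×1.97 / (5.873×1.00 + 1.97) = 42.55/7.843 = 5.43 mM/s.

5.43 mM/s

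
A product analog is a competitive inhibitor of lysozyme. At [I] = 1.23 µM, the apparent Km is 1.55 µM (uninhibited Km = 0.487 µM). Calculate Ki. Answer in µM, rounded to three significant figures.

0.564 µM

Competitive: Km,app = α·Km with α = 1 + [I]/Ki.
α = Km,app/Km = 1.55/0.487 = 3.183.
Ki = [I]/(α − 1) = 1.23/2.183 = 0.564 µM.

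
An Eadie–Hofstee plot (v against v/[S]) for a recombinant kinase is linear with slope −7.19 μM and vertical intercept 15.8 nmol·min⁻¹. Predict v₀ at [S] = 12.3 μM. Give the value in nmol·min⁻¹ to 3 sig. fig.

9.97 nmol·min⁻¹

In the Eadie–Hofstee form v = Vmax − Km·(v/[S]), the slope is −Km and the intercept is Vmax, so Km = 7.19 μM and Vmax = 15.8 nmol·min⁻¹.
v = 15.8 × 12.3/(7.19 + 12.3) = 9.97 nmol·min⁻¹.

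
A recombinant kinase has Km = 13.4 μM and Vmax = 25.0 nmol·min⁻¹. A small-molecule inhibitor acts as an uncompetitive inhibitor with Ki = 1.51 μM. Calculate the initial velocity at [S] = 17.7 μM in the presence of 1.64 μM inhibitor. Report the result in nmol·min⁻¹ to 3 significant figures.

α = 1 + [I]/Ki = 1 + 1.64/1.51 = 2.086.
For an uncompetitive inhibitor, both parameters are divided by α, giving Vmax/α and Km/α: Km,app = 6.42 μM, Vmax,app = 12.0 nmol·min⁻¹.
v = Vmax,app·[S]/(Km,app + [S]) = 12.0 × 17.7/(6.42 + 17.7) = 8.79 nmol·min⁻¹.

8.79 nmol·min⁻¹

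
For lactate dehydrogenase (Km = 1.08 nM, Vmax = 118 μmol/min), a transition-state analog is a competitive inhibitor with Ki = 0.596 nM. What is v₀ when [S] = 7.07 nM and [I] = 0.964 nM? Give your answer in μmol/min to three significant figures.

With α = 1 + [I]/Ki = 1 + 0.964/0.596 = 2.617, the competitive rate law is v = Vmax[S] / (αKm + [S]).
v = 118×7.07 / (2.617×1.08 + 7.07) = 834.3/9.897 = 84.3 μmol/min.

84.3 μmol/min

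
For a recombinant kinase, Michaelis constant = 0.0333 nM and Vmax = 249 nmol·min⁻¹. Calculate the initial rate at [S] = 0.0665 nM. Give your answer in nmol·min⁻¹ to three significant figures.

166 nmol·min⁻¹

[S]/(Km+[S]) = 0.0665/0.09980 = 0.6663, the fractional saturation.
v = 0.6663 × Vmax = 0.6663 × 249 = 166 nmol·min⁻¹.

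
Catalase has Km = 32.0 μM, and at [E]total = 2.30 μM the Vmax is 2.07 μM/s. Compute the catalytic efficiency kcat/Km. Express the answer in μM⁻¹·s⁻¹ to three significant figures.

kcat = Vmax/[E]total = 2.07/2.30 = 0.900 s⁻¹.
kcat/Km = 0.900/32.0 = 0.0281 μM⁻¹·s⁻¹.

0.0281 μM⁻¹·s⁻¹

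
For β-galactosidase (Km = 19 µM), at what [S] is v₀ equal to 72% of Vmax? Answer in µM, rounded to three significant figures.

48.9 µM

v/Vmax = [S]/(Km+[S]) = 0.72, so [S] = Km·0.72/(1 − 0.72) = 19 × 2.571.
[S] = 48.9 µM.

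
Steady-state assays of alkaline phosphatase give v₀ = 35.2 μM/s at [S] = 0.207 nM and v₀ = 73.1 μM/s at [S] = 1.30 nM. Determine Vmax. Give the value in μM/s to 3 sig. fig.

In reciprocal form, 1/v = (Km/Vmax)·(1/[S]) + 1/Vmax. The two points give (1/[S], 1/v) = (4.831, 0.02841) and (0.7692, 0.01368).
Slope = (0.02841 − 0.01368)/(4.831 − 0.7692) = 0.003626; intercept = 0.02841 − 0.003626×4.831 = 0.01089.
Vmax = 1/intercept = 91.8 μM/s; Km = slope × Vmax = 0.003626 × 91.8 = 0.333 nM.

91.8 μM/s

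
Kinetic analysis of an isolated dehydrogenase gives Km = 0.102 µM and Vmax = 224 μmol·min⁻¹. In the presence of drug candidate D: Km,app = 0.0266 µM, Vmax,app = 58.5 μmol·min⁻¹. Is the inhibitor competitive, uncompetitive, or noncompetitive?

Both Km and Vmax decrease by the same factor (~3.83-fold) — characteristic of uncompetitive inhibition.

uncompetitive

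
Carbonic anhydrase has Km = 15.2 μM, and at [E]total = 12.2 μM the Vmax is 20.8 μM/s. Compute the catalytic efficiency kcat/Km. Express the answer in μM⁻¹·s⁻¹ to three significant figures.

kcat = Vmax/[E]total = 20.8/12.2 = 1.70 s⁻¹.
kcat/Km = 1.70/15.2 = 0.112 μM⁻¹·s⁻¹.

0.112 μM⁻¹·s⁻¹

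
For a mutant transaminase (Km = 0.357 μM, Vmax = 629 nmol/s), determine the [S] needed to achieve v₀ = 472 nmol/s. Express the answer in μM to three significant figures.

1.07 μM

The required fractional saturation is v/Vmax = 472/629 = 0.7504.
Then [S]/(Km+[S]) = 0.7504 ⇒ [S] = 0.357 × 0.7504/(1 − 0.7504) = 1.07 μM.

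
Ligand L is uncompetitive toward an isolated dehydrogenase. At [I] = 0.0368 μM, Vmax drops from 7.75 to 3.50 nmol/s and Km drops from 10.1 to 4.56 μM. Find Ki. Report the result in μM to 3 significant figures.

Uncompetitive: Vmax,app = Vmax/α (and Km,app = Km/α) with α = 1 + [I]/Ki.
α = Vmax/Vmax,app = 7.75/3.50 = 2.214.
Since α = 1 + [I]/Ki, [I]/Ki = 2.214 − 1 = 1.214 and Ki = 0.0368/1.214 = 0.0303 μM.

0.0303 μM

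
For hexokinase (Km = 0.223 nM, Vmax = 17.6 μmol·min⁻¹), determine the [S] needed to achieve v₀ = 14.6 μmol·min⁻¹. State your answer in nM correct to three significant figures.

Rearranging v = Vmax[S]/(Km+[S]) gives [S] = Km·v/(Vmax − v).
[S] = 0.223 × 14.6 / (17.6 − 14.6) = 3.256/3.000 = 1.09 nM.

1.09 nM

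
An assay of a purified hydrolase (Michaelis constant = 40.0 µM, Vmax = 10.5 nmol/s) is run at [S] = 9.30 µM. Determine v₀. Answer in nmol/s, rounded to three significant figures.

1.98 nmol/s

[S]/(Km+[S]) = 9.30/49.30 = 0.1886, the fractional saturation.
v = 0.1886 × Vmax = 0.1886 × 10.5 = 1.98 nmol/s.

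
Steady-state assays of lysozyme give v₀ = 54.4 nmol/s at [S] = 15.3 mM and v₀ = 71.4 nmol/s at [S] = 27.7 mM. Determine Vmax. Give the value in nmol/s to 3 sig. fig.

In reciprocal form, 1/v = (Km/Vmax)·(1/[S]) + 1/Vmax. The two points give (1/[S], 1/v) = (0.06536, 0.01838) and (0.03610, 0.01401).
Slope = (0.01838 − 0.01401)/(0.06536 − 0.03610) = 0.1496; intercept = 0.01838 − 0.1496×0.06536 = 0.008605.
Vmax = 1/intercept = 116 nmol/s; Km = slope × Vmax = 0.1496 × 116 = 17.4 mM.

116 nmol/s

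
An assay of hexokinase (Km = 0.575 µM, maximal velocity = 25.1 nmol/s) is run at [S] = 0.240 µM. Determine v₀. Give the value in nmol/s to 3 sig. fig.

[S]/(Km+[S]) = 0.240/0.8150 = 0.2945, the fractional saturation.
v = 0.2945 × Vmax = 0.2945 × 25.1 = 7.39 nmol/s.

7.39 nmol/s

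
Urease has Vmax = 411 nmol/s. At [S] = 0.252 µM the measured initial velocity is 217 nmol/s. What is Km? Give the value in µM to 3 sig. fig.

0.225 µM

v/Vmax = 217/411 = 0.5280 = [S]/(Km+[S]).
So Km + [S] = [S]/0.5280 = 0.4773 µM, giving Km = 0.4773 − 0.252 = 0.225 µM.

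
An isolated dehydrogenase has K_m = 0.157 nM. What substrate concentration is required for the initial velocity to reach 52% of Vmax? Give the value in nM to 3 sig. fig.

v/Vmax = [S]/(Km+[S]) = 0.52, so [S] = Km·0.52/(1 − 0.52) = 0.157 × 1.083.
[S] = 0.170 nM.

0.170 nM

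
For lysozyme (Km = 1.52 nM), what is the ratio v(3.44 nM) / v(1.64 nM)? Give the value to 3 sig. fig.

1.34

Since Vmax cancels, v₂/v₁ = [S]₂(Km+[S]₁) / [S]₁(Km+[S]₂).
= 3.44×(1.52+1.64) / (1.64×(1.52+3.44)) = 10.87/8.134 = 1.34.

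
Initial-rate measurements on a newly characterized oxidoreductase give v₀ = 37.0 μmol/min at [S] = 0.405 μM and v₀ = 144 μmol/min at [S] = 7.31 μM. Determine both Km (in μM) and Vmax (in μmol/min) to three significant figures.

From v = Vmax[S]/(Km+[S]), each point gives Vmax = v(Km+[S])/[S].
Equating: 37.0(Km+0.405)/0.405 = 144(Km+7.31)/7.31.
91.36·Km + 37.0 = 19.70·Km + 144, so (91.36 − 19.70)·Km = 144 − 37.0.
Km = 107.0/71.66 = 1.49 μM; then Vmax = 37.0(1.49+0.405)/0.405 = 173 μmol/min.

Km = 1.49 μM; Vmax = 173 μmol/min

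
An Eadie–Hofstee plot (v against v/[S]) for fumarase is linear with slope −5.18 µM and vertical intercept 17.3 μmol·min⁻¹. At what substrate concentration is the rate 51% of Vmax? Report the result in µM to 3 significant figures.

The Eadie–Hofstee slope gives Km = 5.18 µM (slope = −Km).
v/Vmax = [S]/(Km+[S]) = 0.51 ⇒ [S] = Km·0.51/(1−0.51) = 5.18 × 1.041 = 5.39 µM.

5.39 µM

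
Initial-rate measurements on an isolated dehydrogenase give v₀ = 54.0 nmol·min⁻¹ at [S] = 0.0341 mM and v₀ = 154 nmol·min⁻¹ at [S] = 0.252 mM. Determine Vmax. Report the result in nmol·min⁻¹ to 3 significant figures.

217 nmol·min⁻¹

In reciprocal form, 1/v = (Km/Vmax)·(1/[S]) + 1/Vmax. The two points give (1/[S], 1/v) = (29.33, 0.01852) and (3.968, 0.006494).
Slope = (0.01852 − 0.006494)/(29.33 − 3.968) = 0.0004742; intercept = 0.01852 − 0.0004742×29.33 = 0.004612.
Vmax = 1/intercept = 217 nmol·min⁻¹; Km = slope × Vmax = 0.0004742 × 217 = 0.103 mM.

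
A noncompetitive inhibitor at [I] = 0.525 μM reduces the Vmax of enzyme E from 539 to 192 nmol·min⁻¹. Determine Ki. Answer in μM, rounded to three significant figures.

Noncompetitive: Vmax,app = Vmax/α with α = 1 + [I]/Ki.
α = Vmax/Vmax,app = 539/192 = 2.807.
Ki = [I]/(α − 1) = 0.525/1.807 = 0.290 μM.

0.290 μM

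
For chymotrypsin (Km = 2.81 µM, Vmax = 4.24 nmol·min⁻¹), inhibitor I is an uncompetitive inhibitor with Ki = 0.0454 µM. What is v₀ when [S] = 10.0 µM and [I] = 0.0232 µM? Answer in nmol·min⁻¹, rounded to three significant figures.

With α = 1 + [I]/Ki = 1 + 0.0232/0.0454 = 1.511, the uncompetitive rate law is v = (Vmax/α)·[S] / (Km/α + [S]).
v = (4.24/1.511)×10.0 / (2.81/1.511 + 10.0) = 28.06/11.86 = 2.37 nmol·min⁻¹.

2.37 nmol·min⁻¹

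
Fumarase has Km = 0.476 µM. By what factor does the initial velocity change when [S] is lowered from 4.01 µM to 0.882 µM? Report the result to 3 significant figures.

The fractional saturations are [S]/(Km+[S]) = 4.01/4.486 = 0.8939 and 0.882/1.358 = 0.6495.
v₂/v₁ is just their ratio: 0.6495/0.8939 = 0.727.

0.727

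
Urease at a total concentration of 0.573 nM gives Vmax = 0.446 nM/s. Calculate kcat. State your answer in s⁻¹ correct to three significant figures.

kcat = Vmax/[E]total = 0.446 nM/s / 0.573 nM = 0.778 s⁻¹.

0.778 s⁻¹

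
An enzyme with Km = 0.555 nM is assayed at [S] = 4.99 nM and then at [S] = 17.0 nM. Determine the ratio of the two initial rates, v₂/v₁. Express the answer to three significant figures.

1.08

The fractional saturations are [S]/(Km+[S]) = 4.99/5.545 = 0.8999 and 17.0/17.56 = 0.9684.
v₂/v₁ is just their ratio: 0.9684/0.8999 = 1.08.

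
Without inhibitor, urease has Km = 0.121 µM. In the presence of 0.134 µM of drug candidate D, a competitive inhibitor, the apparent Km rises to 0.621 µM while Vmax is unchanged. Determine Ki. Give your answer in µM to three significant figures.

0.0324 µM

Competitive: Km,app = α·Km with α = 1 + [I]/Ki.
α = Km,app/Km = 0.621/0.121 = 5.132.
Ki = [I]/(α − 1) = 0.134/4.132 = 0.0324 µM.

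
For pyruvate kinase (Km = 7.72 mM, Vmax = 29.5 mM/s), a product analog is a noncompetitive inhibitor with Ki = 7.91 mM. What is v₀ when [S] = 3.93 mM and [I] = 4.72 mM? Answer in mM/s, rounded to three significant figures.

6.23 mM/s

α = 1 + [I]/Ki = 1 + 4.72/7.91 = 1.597.
For a noncompetitive inhibitor, Vmax is reduced to Vmax/α while Km is unchanged: Km,app = 7.72 mM, Vmax,app = 18.5 mM/s.
v = Vmax,app·[S]/(Km,app + [S]) = 18.5 × 3.93/(7.72 + 3.93) = 6.23 mM/s.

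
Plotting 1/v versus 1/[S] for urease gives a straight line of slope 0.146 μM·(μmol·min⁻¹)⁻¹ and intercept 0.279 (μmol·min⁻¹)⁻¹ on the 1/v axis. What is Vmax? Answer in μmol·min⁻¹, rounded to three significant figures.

3.58 μmol·min⁻¹

The y-intercept of a Lineweaver–Burk plot equals 1/Vmax, so Vmax = 1/0.279 = 3.58 μmol·min⁻¹.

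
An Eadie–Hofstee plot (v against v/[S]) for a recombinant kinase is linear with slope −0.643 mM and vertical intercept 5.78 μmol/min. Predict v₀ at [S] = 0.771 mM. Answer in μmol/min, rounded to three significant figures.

3.15 μmol/min

In the Eadie–Hofstee form v = Vmax − Km·(v/[S]), the slope is −Km and the intercept is Vmax, so Km = 0.643 mM and Vmax = 5.78 μmol/min.
v = 5.78 × 0.771/(0.643 + 0.771) = 3.15 μmol/min.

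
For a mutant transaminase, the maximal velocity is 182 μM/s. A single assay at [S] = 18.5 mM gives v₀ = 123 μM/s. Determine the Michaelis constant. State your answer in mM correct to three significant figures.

8.87 mM

v/Vmax = 123/182 = 0.6758 = [S]/(Km+[S]).
So Km + [S] = [S]/0.6758 = 27.37 mM, giving Km = 27.37 − 18.5 = 8.87 mM.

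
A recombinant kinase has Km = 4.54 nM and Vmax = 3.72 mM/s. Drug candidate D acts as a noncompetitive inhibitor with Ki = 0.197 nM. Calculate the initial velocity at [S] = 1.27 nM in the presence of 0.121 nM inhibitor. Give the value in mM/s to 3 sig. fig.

α = 1 + [I]/Ki = 1 + 0.121/0.197 = 1.614.
For a noncompetitive inhibitor, Vmax is reduced to Vmax/α while Km is unchanged: Km,app = 4.54 nM, Vmax,app = 2.30 mM/s.
v = Vmax,app·[S]/(Km,app + [S]) = 2.30 × 1.27/(4.54 + 1.27) = 0.504 mM/s.

0.504 mM/s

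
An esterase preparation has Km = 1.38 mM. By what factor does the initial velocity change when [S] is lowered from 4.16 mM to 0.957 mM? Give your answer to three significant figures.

0.545

Since Vmax cancels, v₂/v₁ = [S]₂(Km+[S]₁) / [S]₁(Km+[S]₂).
= 0.957×(1.38+4.16) / (4.16×(1.38+0.957)) = 5.302/9.722 = 0.545.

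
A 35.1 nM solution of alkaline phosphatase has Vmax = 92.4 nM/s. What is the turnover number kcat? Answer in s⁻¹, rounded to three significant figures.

kcat = Vmax/[E]total = 92.4 nM/s / 35.1 nM = 2.63 s⁻¹.

2.63 s⁻¹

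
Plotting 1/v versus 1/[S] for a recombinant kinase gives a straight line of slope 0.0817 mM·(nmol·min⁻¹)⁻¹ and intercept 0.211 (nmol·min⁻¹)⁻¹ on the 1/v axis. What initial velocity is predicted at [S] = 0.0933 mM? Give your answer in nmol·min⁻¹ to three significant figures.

0.920 nmol·min⁻¹

The y-intercept is 1/Vmax, so Vmax = 1/0.211 = 4.74 nmol·min⁻¹.
The slope is Km/Vmax, so Km = 0.0817 × 4.74 = 0.387 mM.
Then v = 4.74 × 0.0933/(0.387 + 0.0933) = 0.920 nmol·min⁻¹.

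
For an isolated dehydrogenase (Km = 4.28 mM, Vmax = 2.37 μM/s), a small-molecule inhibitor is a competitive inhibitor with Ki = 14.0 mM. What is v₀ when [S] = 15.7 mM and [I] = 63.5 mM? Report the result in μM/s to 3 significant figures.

With α = 1 + [I]/Ki = 1 + 63.5/14.0 = 5.536, the competitive rate law is v = Vmax[S] / (αKm + [S]).
v = 2.37×15.7 / (5.536×4.28 + 15.7) = 37.21/39.39 = 0.945 μM/s.

0.945 μM/s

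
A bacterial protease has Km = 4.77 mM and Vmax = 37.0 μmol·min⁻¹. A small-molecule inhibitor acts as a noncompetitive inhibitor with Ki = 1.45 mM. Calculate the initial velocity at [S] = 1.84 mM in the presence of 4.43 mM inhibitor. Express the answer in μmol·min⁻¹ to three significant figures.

α = 1 + [I]/Ki = 1 + 4.43/1.45 = 4.055.
For a noncompetitive inhibitor, Vmax is reduced to Vmax/α while Km is unchanged: Km,app = 4.77 mM, Vmax,app = 9.12 μmol·min⁻¹.
v = Vmax,app·[S]/(Km,app + [S]) = 9.12 × 1.84/(4.77 + 1.84) = 2.54 μmol·min⁻¹.

2.54 μmol·min⁻¹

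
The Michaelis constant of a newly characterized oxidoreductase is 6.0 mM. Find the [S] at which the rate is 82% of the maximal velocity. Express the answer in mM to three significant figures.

v/Vmax = [S]/(Km+[S]) = 0.82, so [S] = Km·0.82/(1 − 0.82) = 6.0 × 4.556.
[S] = 27.3 mM.

27.3 mM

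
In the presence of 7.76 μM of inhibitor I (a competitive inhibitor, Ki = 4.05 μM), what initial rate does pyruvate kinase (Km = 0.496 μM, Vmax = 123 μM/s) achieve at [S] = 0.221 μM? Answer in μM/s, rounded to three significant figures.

α = 1 + [I]/Ki = 1 + 7.76/4.05 = 2.916.
For a competitive inhibitor, Vmax is unchanged and the apparent Km becomes α·Km: Km,app = 1.45 μM, Vmax,app = 123 μM/s.
v = Vmax,app·[S]/(Km,app + [S]) = 123 × 0.221/(1.45 + 0.221) = 16.3 μM/s.

16.3 μM/s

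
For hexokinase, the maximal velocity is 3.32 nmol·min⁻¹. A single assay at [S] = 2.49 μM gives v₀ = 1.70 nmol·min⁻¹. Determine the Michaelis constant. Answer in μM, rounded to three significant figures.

2.37 μM

From v = Vmax[S]/(Km+[S]), Km = [S](Vmax − v)/v.
Km = 2.49 × (3.32 − 1.70) / 1.70 = 4.034/1.70 = 2.37 μM.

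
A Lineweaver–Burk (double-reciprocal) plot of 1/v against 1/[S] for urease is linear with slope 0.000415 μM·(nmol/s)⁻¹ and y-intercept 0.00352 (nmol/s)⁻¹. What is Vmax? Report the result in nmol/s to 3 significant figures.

284 nmol/s

The y-intercept of a Lineweaver–Burk plot equals 1/Vmax, so Vmax = 1/0.00352 = 284 nmol/s.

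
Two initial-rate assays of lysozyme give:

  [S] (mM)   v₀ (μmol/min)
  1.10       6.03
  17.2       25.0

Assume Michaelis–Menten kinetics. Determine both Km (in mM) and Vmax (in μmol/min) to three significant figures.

In reciprocal form, 1/v = (Km/Vmax)·(1/[S]) + 1/Vmax. The two points give (1/[S], 1/v) = (0.9091, 0.1658) and (0.05814, 0.04000).
Slope = (0.1658 − 0.04000)/(0.9091 − 0.05814) = 0.1479; intercept = 0.1658 − 0.1479×0.9091 = 0.03140.
Vmax = 1/intercept = 31.8 μmol/min; Km = slope × Vmax = 0.1479 × 31.8 = 4.71 mM.

Km = 4.71 mM; Vmax = 31.8 μmol/min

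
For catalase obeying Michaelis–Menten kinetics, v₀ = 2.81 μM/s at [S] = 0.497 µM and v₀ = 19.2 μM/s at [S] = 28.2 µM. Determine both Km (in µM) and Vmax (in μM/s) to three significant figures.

From v = Vmax[S]/(Km+[S]), each point gives Vmax = v(Km+[S])/[S].
Equating: 2.81(Km+0.497)/0.497 = 19.2(Km+28.2)/28.2.
5.654·Km + 2.81 = 0.6809·Km + 19.2, so (5.654 − 0.6809)·Km = 19.2 − 2.81.
Km = 16.39/4.973 = 3.30 µM; then Vmax = 2.81(3.30+0.497)/0.497 = 21.4 μM/s.

Km = 3.30 µM; Vmax = 21.4 μM/s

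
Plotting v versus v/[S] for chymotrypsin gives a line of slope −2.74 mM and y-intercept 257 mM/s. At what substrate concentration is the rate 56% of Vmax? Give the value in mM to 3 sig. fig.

3.49 mM

The Eadie–Hofstee slope gives Km = 2.74 mM (slope = −Km).
v/Vmax = [S]/(Km+[S]) = 0.56 ⇒ [S] = Km·0.56/(1−0.56) = 2.74 × 1.273 = 3.49 mM.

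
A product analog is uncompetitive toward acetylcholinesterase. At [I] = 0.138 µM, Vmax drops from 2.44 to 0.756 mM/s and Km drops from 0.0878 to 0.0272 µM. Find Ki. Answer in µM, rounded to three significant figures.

Uncompetitive: Vmax,app = Vmax/α (and Km,app = Km/α) with α = 1 + [I]/Ki.
α = Vmax/Vmax,app = 2.44/0.756 = 3.228.
Ki = [I]/(α − 1) = 0.138/2.228 = 0.0620 µM.

0.0620 µM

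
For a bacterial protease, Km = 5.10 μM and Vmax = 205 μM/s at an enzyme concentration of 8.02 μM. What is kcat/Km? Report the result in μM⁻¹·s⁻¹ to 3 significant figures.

5.01 μM⁻¹·s⁻¹

kcat = Vmax/[E]total = 205/8.02 = 25.6 s⁻¹.
kcat/Km = 25.6/5.10 = 5.01 μM⁻¹·s⁻¹.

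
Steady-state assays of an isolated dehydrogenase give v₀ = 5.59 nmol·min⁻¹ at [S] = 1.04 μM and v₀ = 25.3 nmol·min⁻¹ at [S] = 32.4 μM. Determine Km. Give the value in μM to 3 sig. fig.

In reciprocal form, 1/v = (Km/Vmax)·(1/[S]) + 1/Vmax. The two points give (1/[S], 1/v) = (0.9615, 0.1789) and (0.03086, 0.03953).
Slope = (0.1789 − 0.03953)/(0.9615 − 0.03086) = 0.1497; intercept = 0.1789 − 0.1497×0.9615 = 0.03490.
Vmax = 1/intercept = 28.7 nmol·min⁻¹; Km = slope × Vmax = 0.1497 × 28.7 = 4.29 μM.

4.29 μM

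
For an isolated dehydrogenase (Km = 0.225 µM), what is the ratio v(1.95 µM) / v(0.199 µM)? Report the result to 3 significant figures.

1.91

Since Vmax cancels, v₂/v₁ = [S]₂(Km+[S]₁) / [S]₁(Km+[S]₂).
= 1.95×(0.225+0.199) / (0.199×(0.225+1.95)) = 0.8268/0.4328 = 1.91.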